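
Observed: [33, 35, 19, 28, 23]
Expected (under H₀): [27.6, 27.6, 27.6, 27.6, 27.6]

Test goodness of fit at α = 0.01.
Chi-square goodness of fit test:
H₀: observed counts match expected distribution
H₁: observed counts differ from expected distribution
df = k - 1 = 4
χ² = Σ(O - E)²/E
   = (33 - 27.6)²/27.6 + (35 - 27.6)²/27.6 + (19 - 27.6)²/27.6 + (28 - 27.6)²/27.6 + (23 - 27.6)²/27.6
   = 1.057 + 1.984 + 2.680 + 0.006 + 0.767
   = 6.49
p-value = 0.1652

Since p-value > α = 0.01, we fail to reject H₀.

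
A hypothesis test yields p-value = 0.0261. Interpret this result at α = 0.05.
Since p = 0.0261 < α = 0.05, reject H₀.
There is sufficient evidence to reject the null hypothesis; the result is statistically significant at the 0.05 level.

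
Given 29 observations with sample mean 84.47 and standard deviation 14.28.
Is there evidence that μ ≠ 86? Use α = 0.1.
One-sample t-test:
H₀: μ = 86
H₁: μ ≠ 86
df = n - 1 = 28
t = (x̄ - μ₀) / (s/√n) = (84.47 - 86) / (14.28/√29) = -0.577
p-value = 0.5686

Since p-value > α = 0.1, we fail to reject H₀.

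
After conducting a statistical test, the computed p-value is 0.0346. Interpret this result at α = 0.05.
Since p = 0.0346 < α = 0.05, reject H₀.
There is sufficient evidence to reject the null hypothesis; the result is statistically significant at the 0.05 level.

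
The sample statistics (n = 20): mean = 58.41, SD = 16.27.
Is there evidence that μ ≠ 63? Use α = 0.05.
One-sample t-test:
H₀: μ = 63
H₁: μ ≠ 63
df = n - 1 = 19
t = (x̄ - μ₀) / (s/√n) = (58.41 - 63) / (16.27/√20) = -1.262
p-value = 0.2223

Since p-value > α = 0.05, we fail to reject H₀.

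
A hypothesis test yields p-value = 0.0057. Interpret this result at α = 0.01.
Since p = 0.0057 < α = 0.01, reject H₀.
There is sufficient evidence to reject the null hypothesis; the result is statistically significant at the 0.01 level.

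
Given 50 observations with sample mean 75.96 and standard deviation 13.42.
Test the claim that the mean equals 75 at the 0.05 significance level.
One-sample t-test:
H₀: μ = 75
H₁: μ ≠ 75
df = n - 1 = 49
t = (x̄ - μ₀) / (s/√n) = (75.96 - 75) / (13.42/√50) = 0.506
p-value = 0.6152

Since p-value > α = 0.05, we fail to reject H₀.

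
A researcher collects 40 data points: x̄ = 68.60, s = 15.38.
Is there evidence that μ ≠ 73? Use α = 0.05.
One-sample t-test:
H₀: μ = 73
H₁: μ ≠ 73
df = n - 1 = 39
t = (x̄ - μ₀) / (s/√n) = (68.60 - 73) / (15.38/√40) = -1.809
p-value = 0.0781

Since p-value > α = 0.05, we fail to reject H₀.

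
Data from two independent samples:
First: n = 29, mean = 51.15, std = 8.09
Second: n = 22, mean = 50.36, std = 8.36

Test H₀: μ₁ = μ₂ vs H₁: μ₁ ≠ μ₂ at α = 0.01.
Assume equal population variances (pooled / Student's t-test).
Student's two-sample t-test (equal variances):
H₀: μ₁ = μ₂
H₁: μ₁ ≠ μ₂
df = n₁ + n₂ - 2 = 49
Pooled variance s_p² = [(n₁-1)s₁² + (n₂-1)s₂²] / (n₁ + n₂ - 2) = [(28)(8.09²) + (21)(8.36²)] / 49 = 67.3516
SE = √(s_p²(1/n₁ + 1/n₂)) = √(67.3516 × (1/29 + 1/22)) = 2.3203
t = (x̄₁ - x̄₂) / SE = (51.15 - 50.36) / 2.3203 = 0.79 / 2.3203 = 0.340
p-value = 0.7350

Since p-value > α = 0.01, we fail to reject H₀.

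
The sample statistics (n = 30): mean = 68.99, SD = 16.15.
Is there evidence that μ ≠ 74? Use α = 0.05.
One-sample t-test:
H₀: μ = 74
H₁: μ ≠ 74
df = n - 1 = 29
t = (x̄ - μ₀) / (s/√n) = (68.99 - 74) / (16.15/√30) = -1.699
p-value = 0.1000

Since p-value > α = 0.05, we fail to reject H₀.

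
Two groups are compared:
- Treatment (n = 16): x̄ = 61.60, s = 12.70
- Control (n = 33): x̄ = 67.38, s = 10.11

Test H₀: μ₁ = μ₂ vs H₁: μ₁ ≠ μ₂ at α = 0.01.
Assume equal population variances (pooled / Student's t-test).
Student's two-sample t-test (equal variances):
H₀: μ₁ = μ₂
H₁: μ₁ ≠ μ₂
df = n₁ + n₂ - 2 = 47
Pooled variance s_p² = [(n₁-1)s₁² + (n₂-1)s₂²] / (n₁ + n₂ - 2) = [(15)(12.70²) + (32)(10.11²)] / 47 = 121.0667
SE = √(s_p²(1/n₁ + 1/n₂)) = √(121.0667 × (1/16 + 1/33)) = 3.3519
t = (x̄₁ - x̄₂) / SE = (61.60 - 67.38) / 3.3519 = -5.78 / 3.3519 = -1.724
p-value = 0.0912

Since p-value > α = 0.01, we fail to reject H₀.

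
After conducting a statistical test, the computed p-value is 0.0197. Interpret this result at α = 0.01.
Since p = 0.0197 > α = 0.01, fail to reject H₀.
There is insufficient evidence to reject the null hypothesis; the result is not statistically significant at the 0.01 level.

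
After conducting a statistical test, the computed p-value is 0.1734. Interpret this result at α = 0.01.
Since p = 0.1734 > α = 0.01, fail to reject H₀.
There is insufficient evidence to reject the null hypothesis; the result is not statistically significant at the 0.01 level.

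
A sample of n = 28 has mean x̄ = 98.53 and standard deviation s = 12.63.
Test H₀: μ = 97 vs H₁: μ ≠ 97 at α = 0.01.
One-sample t-test:
H₀: μ = 97
H₁: μ ≠ 97
df = n - 1 = 27
t = (x̄ - μ₀) / (s/√n) = (98.53 - 97) / (12.63/√28) = 0.641
p-value = 0.5269

Since p-value > α = 0.01, we fail to reject H₀.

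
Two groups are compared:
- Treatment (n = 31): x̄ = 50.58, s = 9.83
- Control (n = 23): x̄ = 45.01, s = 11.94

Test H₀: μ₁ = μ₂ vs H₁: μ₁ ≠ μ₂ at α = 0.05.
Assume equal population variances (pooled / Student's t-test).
Student's two-sample t-test (equal variances):
H₀: μ₁ = μ₂
H₁: μ₁ ≠ μ₂
df = n₁ + n₂ - 2 = 52
Pooled variance s_p² = [(n₁-1)s₁² + (n₂-1)s₂²] / (n₁ + n₂ - 2) = [(30)(9.83²) + (22)(11.94²)] / 52 = 116.0628
SE = √(s_p²(1/n₁ + 1/n₂)) = √(116.0628 × (1/31 + 1/23)) = 2.9648
t = (x̄₁ - x̄₂) / SE = (50.58 - 45.01) / 2.9648 = 5.57 / 2.9648 = 1.879
p-value = 0.0659

Since p-value > α = 0.05, we fail to reject H₀.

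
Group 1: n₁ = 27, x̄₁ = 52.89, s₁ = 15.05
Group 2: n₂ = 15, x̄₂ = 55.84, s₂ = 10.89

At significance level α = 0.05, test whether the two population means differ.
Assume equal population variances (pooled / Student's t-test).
Student's two-sample t-test (equal variances):
H₀: μ₁ = μ₂
H₁: μ₁ ≠ μ₂
df = n₁ + n₂ - 2 = 40
Pooled variance s_p² = [(n₁-1)s₁² + (n₂-1)s₂²] / (n₁ + n₂ - 2) = [(26)(15.05²) + (14)(10.89²)] / 40 = 188.7339
SE = √(s_p²(1/n₁ + 1/n₂)) = √(188.7339 × (1/27 + 1/15)) = 4.4241
t = (x̄₁ - x̄₂) / SE = (52.89 - 55.84) / 4.4241 = -2.95 / 4.4241 = -0.667
p-value = 0.5087

Since p-value > α = 0.05, we fail to reject H₀.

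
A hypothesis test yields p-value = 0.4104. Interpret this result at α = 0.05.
Since p = 0.4104 > α = 0.05, fail to reject H₀.
There is insufficient evidence to reject the null hypothesis; the result is not statistically significant at the 0.05 level.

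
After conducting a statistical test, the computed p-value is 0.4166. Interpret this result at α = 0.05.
Since p = 0.4166 > α = 0.05, fail to reject H₀.
There is insufficient evidence to reject the null hypothesis; the result is not statistically significant at the 0.05 level.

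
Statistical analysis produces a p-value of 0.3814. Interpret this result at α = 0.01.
Since p = 0.3814 > α = 0.01, fail to reject H₀.
There is insufficient evidence to reject the null hypothesis; the result is not statistically significant at the 0.01 level.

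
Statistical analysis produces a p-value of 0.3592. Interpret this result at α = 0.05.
Since p = 0.3592 > α = 0.05, fail to reject H₀.
There is insufficient evidence to reject the null hypothesis; the result is not statistically significant at the 0.05 level.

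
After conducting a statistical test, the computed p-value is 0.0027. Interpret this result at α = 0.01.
Since p = 0.0027 < α = 0.01, reject H₀.
There is sufficient evidence to reject the null hypothesis; the result is statistically significant at the 0.01 level.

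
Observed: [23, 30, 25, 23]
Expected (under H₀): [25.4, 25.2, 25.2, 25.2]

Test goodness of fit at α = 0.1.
Chi-square goodness of fit test:
H₀: observed counts match expected distribution
H₁: observed counts differ from expected distribution
df = k - 1 = 3
χ² = Σ(O - E)²/E
   = (23 - 25.4)²/25.4 + (30 - 25.2)²/25.2 + (25 - 25.2)²/25.2 + (23 - 25.2)²/25.2
   = 0.227 + 0.914 + 0.002 + 0.192
   = 1.33
p-value = 0.7209

Since p-value > α = 0.1, we fail to reject H₀.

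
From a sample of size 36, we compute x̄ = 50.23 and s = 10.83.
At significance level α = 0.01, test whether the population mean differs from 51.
One-sample t-test:
H₀: μ = 51
H₁: μ ≠ 51
df = n - 1 = 35
t = (x̄ - μ₀) / (s/√n) = (50.23 - 51) / (10.83/√36) = -0.427
p-value = 0.6723

Since p-value > α = 0.01, we fail to reject H₀.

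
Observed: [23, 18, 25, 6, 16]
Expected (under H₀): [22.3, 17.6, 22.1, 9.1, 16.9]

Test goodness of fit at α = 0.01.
Chi-square goodness of fit test:
H₀: observed counts match expected distribution
H₁: observed counts differ from expected distribution
df = k - 1 = 4
χ² = Σ(O - E)²/E
   = (23 - 22.3)²/22.3 + (18 - 17.6)²/17.6 + (25 - 22.1)²/22.1 + (6 - 9.1)²/9.1 + (16 - 16.9)²/16.9
   = 0.022 + 0.009 + 0.381 + 1.056 + 0.048
   = 1.52
p-value = 0.8239

Since p-value > α = 0.01, we fail to reject H₀.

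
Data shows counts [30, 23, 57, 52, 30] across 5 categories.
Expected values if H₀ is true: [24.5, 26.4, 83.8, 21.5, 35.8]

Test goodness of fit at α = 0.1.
Chi-square goodness of fit test:
H₀: observed counts match expected distribution
H₁: observed counts differ from expected distribution
df = k - 1 = 4
χ² = Σ(O - E)²/E
   = (30 - 24.5)²/24.5 + (23 - 26.4)²/26.4 + (57 - 83.8)²/83.8 + (52 - 21.5)²/21.5 + (30 - 35.8)²/35.8
   = 1.235 + 0.438 + 8.571 + 43.267 + 0.940
   = 54.45
p-value < 0.0001

Since p-value < α = 0.1, we reject H₀.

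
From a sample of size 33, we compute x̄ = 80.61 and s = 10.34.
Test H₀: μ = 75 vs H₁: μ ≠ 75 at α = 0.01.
One-sample t-test:
H₀: μ = 75
H₁: μ ≠ 75
df = n - 1 = 32
t = (x̄ - μ₀) / (s/√n) = (80.61 - 75) / (10.34/√33) = 3.117
p-value = 0.0038

Since p-value < α = 0.01, we reject H₀.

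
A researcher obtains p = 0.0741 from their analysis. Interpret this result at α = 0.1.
Since p = 0.0741 < α = 0.1, reject H₀.
There is sufficient evidence to reject the null hypothesis; the result is statistically significant at the 0.1 level.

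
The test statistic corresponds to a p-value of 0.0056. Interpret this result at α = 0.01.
Since p = 0.0056 < α = 0.01, reject H₀.
There is sufficient evidence to reject the null hypothesis; the result is statistically significant at the 0.01 level.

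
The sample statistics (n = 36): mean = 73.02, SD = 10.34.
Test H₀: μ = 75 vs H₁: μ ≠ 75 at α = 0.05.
One-sample t-test:
H₀: μ = 75
H₁: μ ≠ 75
df = n - 1 = 35
t = (x̄ - μ₀) / (s/√n) = (73.02 - 75) / (10.34/√36) = -1.149
p-value = 0.2584

Since p-value > α = 0.05, we fail to reject H₀.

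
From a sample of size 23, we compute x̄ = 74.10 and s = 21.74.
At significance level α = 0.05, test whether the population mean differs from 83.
One-sample t-test:
H₀: μ = 83
H₁: μ ≠ 83
df = n - 1 = 22
t = (x̄ - μ₀) / (s/√n) = (74.10 - 83) / (21.74/√23) = -1.963
p-value = 0.0624

Since p-value > α = 0.05, we fail to reject H₀.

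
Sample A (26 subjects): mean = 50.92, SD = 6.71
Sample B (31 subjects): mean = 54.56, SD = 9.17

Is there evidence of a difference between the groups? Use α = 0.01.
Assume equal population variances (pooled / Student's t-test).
Student's two-sample t-test (equal variances):
H₀: μ₁ = μ₂
H₁: μ₁ ≠ μ₂
df = n₁ + n₂ - 2 = 55
Pooled variance s_p² = [(n₁-1)s₁² + (n₂-1)s₂²] / (n₁ + n₂ - 2) = [(25)(6.71²) + (30)(9.17²)] / 55 = 66.3322
SE = √(s_p²(1/n₁ + 1/n₂)) = √(66.3322 × (1/26 + 1/31)) = 2.1659
t = (x̄₁ - x̄₂) / SE = (50.92 - 54.56) / 2.1659 = -3.64 / 2.1659 = -1.681
p-value = 0.0985

Since p-value > α = 0.01, we fail to reject H₀.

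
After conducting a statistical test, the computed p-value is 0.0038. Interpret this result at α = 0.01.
Since p = 0.0038 < α = 0.01, reject H₀.
There is sufficient evidence to reject the null hypothesis; the result is statistically significant at the 0.01 level.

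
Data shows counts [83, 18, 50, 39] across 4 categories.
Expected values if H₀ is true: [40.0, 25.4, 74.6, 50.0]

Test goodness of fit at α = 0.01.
Chi-square goodness of fit test:
H₀: observed counts match expected distribution
H₁: observed counts differ from expected distribution
df = k - 1 = 3
χ² = Σ(O - E)²/E
   = (83 - 40.0)²/40.0 + (18 - 25.4)²/25.4 + (50 - 74.6)²/74.6 + (39 - 50.0)²/50.0
   = 46.225 + 2.156 + 8.112 + 2.420
   = 58.91
p-value < 0.0001

Since p-value < α = 0.01, we reject H₀.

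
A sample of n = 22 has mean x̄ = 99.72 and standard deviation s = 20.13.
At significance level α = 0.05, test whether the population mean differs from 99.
One-sample t-test:
H₀: μ = 99
H₁: μ ≠ 99
df = n - 1 = 21
t = (x̄ - μ₀) / (s/√n) = (99.72 - 99) / (20.13/√22) = 0.168
p-value = 0.8684

Since p-value > α = 0.05, we fail to reject H₀.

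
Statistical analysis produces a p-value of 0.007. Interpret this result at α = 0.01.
Since p = 0.007 < α = 0.01, reject H₀.
There is sufficient evidence to reject the null hypothesis; the result is statistically significant at the 0.01 level.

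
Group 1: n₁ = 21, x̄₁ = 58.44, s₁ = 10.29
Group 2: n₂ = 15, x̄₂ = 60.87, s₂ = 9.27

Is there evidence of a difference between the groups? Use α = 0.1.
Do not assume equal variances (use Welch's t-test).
Welch's two-sample t-test:
H₀: μ₁ = μ₂
H₁: μ₁ ≠ μ₂
s₁²/n₁ = 10.29²/21 = 5.0421,  s₂²/n₂ = 9.27²/15 = 5.7289
SE = √(s₁²/n₁ + s₂²/n₂) = √(5.0421 + 5.7289) = 3.2819
df (Welch-Satterthwaite) = (s₁²/n₁ + s₂²/n₂)² / [(s₁²/n₁)²/(n₁-1) + (s₂²/n₂)²/(n₂-1)] ≈ 32.09
t = (x̄₁ - x̄₂) / SE = (58.44 - 60.87) / 3.2819 = -2.43 / 3.2819 = -0.740
p-value = 0.4644

Since p-value > α = 0.1, we fail to reject H₀.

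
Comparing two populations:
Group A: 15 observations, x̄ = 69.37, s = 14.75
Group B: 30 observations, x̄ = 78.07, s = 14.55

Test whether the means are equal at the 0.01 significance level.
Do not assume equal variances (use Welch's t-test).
Welch's two-sample t-test:
H₀: μ₁ = μ₂
H₁: μ₁ ≠ μ₂
s₁²/n₁ = 14.75²/15 = 14.5042,  s₂²/n₂ = 14.55²/30 = 7.0568
SE = √(s₁²/n₁ + s₂²/n₂) = √(14.5042 + 7.0568) = 4.6434
df (Welch-Satterthwaite) = (s₁²/n₁ + s₂²/n₂)² / [(s₁²/n₁)²/(n₁-1) + (s₂²/n₂)²/(n₂-1)] ≈ 27.76
t = (x̄₁ - x̄₂) / SE = (69.37 - 78.07) / 4.6434 = -8.70 / 4.6434 = -1.874
p-value = 0.0715

Since p-value > α = 0.01, we fail to reject H₀.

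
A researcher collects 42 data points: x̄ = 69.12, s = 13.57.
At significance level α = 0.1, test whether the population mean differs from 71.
One-sample t-test:
H₀: μ = 71
H₁: μ ≠ 71
df = n - 1 = 41
t = (x̄ - μ₀) / (s/√n) = (69.12 - 71) / (13.57/√42) = -0.898
p-value = 0.3745

Since p-value > α = 0.1, we fail to reject H₀.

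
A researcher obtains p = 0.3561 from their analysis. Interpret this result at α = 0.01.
Since p = 0.3561 > α = 0.01, fail to reject H₀.
There is insufficient evidence to reject the null hypothesis; the result is not statistically significant at the 0.01 level.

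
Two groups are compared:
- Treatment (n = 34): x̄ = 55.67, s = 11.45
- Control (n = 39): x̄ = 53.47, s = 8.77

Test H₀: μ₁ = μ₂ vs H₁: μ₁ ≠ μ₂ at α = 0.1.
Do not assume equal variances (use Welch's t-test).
Welch's two-sample t-test:
H₀: μ₁ = μ₂
H₁: μ₁ ≠ μ₂
s₁²/n₁ = 11.45²/34 = 3.8560,  s₂²/n₂ = 8.77²/39 = 1.9721
SE = √(s₁²/n₁ + s₂²/n₂) = √(3.8560 + 1.9721) = 2.4141
df (Welch-Satterthwaite) = (s₁²/n₁ + s₂²/n₂)² / [(s₁²/n₁)²/(n₁-1) + (s₂²/n₂)²/(n₂-1)] ≈ 61.43
t = (x̄₁ - x̄₂) / SE = (55.67 - 53.47) / 2.4141 = 2.20 / 2.4141 = 0.911
p-value = 0.3657

Since p-value > α = 0.1, we fail to reject H₀.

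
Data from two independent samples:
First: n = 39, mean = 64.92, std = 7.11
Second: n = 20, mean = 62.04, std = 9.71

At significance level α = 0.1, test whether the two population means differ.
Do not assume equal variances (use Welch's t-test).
Welch's two-sample t-test:
H₀: μ₁ = μ₂
H₁: μ₁ ≠ μ₂
s₁²/n₁ = 7.11²/39 = 1.2962,  s₂²/n₂ = 9.71²/20 = 4.7142
SE = √(s₁²/n₁ + s₂²/n₂) = √(1.2962 + 4.7142) = 2.4516
df (Welch-Satterthwaite) = (s₁²/n₁ + s₂²/n₂)² / [(s₁²/n₁)²/(n₁-1) + (s₂²/n₂)²/(n₂-1)] ≈ 29.76
t = (x̄₁ - x̄₂) / SE = (64.92 - 62.04) / 2.4516 = 2.88 / 2.4516 = 1.175
p-value = 0.2494

Since p-value > α = 0.1, we fail to reject H₀.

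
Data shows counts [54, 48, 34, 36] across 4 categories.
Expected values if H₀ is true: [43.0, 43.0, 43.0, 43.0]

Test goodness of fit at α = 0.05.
Chi-square goodness of fit test:
H₀: observed counts match expected distribution
H₁: observed counts differ from expected distribution
df = k - 1 = 3
χ² = Σ(O - E)²/E
   = (54 - 43.0)²/43.0 + (48 - 43.0)²/43.0 + (34 - 43.0)²/43.0 + (36 - 43.0)²/43.0
   = 2.814 + 0.581 + 1.884 + 1.140
   = 6.42
p-value = 0.0929

Since p-value > α = 0.05, we fail to reject H₀.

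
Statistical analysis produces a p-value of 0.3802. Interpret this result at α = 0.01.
Since p = 0.3802 > α = 0.01, fail to reject H₀.
There is insufficient evidence to reject the null hypothesis; the result is not statistically significant at the 0.01 level.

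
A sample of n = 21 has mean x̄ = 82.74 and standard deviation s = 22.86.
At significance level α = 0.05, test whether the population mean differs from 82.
One-sample t-test:
H₀: μ = 82
H₁: μ ≠ 82
df = n - 1 = 20
t = (x̄ - μ₀) / (s/√n) = (82.74 - 82) / (22.86/√21) = 0.148
p-value = 0.8836

Since p-value > α = 0.05, we fail to reject H₀.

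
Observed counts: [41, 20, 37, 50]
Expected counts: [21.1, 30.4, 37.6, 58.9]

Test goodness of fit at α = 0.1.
Chi-square goodness of fit test:
H₀: observed counts match expected distribution
H₁: observed counts differ from expected distribution
df = k - 1 = 3
χ² = Σ(O - E)²/E
   = (41 - 21.1)²/21.1 + (20 - 30.4)²/30.4 + (37 - 37.6)²/37.6 + (50 - 58.9)²/58.9
   = 18.768 + 3.558 + 0.010 + 1.345
   = 23.68
p-value < 0.0001

Since p-value < α = 0.1, we reject H₀.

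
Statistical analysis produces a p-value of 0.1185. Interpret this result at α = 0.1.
Since p = 0.1185 > α = 0.1, fail to reject H₀.
There is insufficient evidence to reject the null hypothesis; the result is not statistically significant at the 0.1 level.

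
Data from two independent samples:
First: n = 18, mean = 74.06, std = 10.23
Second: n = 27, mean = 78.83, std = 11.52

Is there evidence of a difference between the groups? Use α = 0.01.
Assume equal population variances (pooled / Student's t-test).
Student's two-sample t-test (equal variances):
H₀: μ₁ = μ₂
H₁: μ₁ ≠ μ₂
df = n₁ + n₂ - 2 = 43
Pooled variance s_p² = [(n₁-1)s₁² + (n₂-1)s₂²] / (n₁ + n₂ - 2) = [(17)(10.23²) + (26)(11.52²)] / 43 = 121.6179
SE = √(s_p²(1/n₁ + 1/n₂)) = √(121.6179 × (1/18 + 1/27)) = 3.3557
t = (x̄₁ - x̄₂) / SE = (74.06 - 78.83) / 3.3557 = -4.77 / 3.3557 = -1.421
p-value = 0.1624

Since p-value > α = 0.01, we fail to reject H₀.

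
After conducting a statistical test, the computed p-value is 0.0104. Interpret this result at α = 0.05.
Since p = 0.0104 < α = 0.05, reject H₀.
There is sufficient evidence to reject the null hypothesis; the result is statistically significant at the 0.05 level.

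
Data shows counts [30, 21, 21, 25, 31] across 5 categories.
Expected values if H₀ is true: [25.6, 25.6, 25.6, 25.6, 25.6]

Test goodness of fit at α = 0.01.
Chi-square goodness of fit test:
H₀: observed counts match expected distribution
H₁: observed counts differ from expected distribution
df = k - 1 = 4
χ² = Σ(O - E)²/E
   = (30 - 25.6)²/25.6 + (21 - 25.6)²/25.6 + (21 - 25.6)²/25.6 + (25 - 25.6)²/25.6 + (31 - 25.6)²/25.6
   = 0.756 + 0.827 + 0.827 + 0.014 + 1.139
   = 3.56
p-value = 0.4684

Since p-value > α = 0.01, we fail to reject H₀.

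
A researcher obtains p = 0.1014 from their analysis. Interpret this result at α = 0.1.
Since p = 0.1014 > α = 0.1, fail to reject H₀.
There is insufficient evidence to reject the null hypothesis; the result is not statistically significant at the 0.1 level.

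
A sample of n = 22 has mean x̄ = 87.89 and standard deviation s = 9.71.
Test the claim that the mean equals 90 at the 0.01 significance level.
One-sample t-test:
H₀: μ = 90
H₁: μ ≠ 90
df = n - 1 = 21
t = (x̄ - μ₀) / (s/√n) = (87.89 - 90) / (9.71/√22) = -1.019
p-value = 0.3197

Since p-value > α = 0.01, we fail to reject H₀.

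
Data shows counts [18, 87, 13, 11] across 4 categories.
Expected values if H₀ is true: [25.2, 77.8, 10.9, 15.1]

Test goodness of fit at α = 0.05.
Chi-square goodness of fit test:
H₀: observed counts match expected distribution
H₁: observed counts differ from expected distribution
df = k - 1 = 3
χ² = Σ(O - E)²/E
   = (18 - 25.2)²/25.2 + (87 - 77.8)²/77.8 + (13 - 10.9)²/10.9 + (11 - 15.1)²/15.1
   = 2.057 + 1.088 + 0.405 + 1.113
   = 4.66
p-value = 0.1982

Since p-value > α = 0.05, we fail to reject H₀.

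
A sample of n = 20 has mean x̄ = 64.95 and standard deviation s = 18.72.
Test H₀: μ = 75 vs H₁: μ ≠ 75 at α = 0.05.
One-sample t-test:
H₀: μ = 75
H₁: μ ≠ 75
df = n - 1 = 19
t = (x̄ - μ₀) / (s/√n) = (64.95 - 75) / (18.72/√20) = -2.401
p-value = 0.0268

Since p-value < α = 0.05, we reject H₀.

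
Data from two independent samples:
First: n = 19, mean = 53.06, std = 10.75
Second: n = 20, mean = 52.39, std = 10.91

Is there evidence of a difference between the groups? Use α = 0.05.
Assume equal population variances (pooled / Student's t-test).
Student's two-sample t-test (equal variances):
H₀: μ₁ = μ₂
H₁: μ₁ ≠ μ₂
df = n₁ + n₂ - 2 = 37
Pooled variance s_p² = [(n₁-1)s₁² + (n₂-1)s₂²] / (n₁ + n₂ - 2) = [(18)(10.75²) + (19)(10.91²)] / 37 = 117.3421
SE = √(s_p²(1/n₁ + 1/n₂)) = √(117.3421 × (1/19 + 1/20)) = 3.4703
t = (x̄₁ - x̄₂) / SE = (53.06 - 52.39) / 3.4703 = 0.67 / 3.4703 = 0.193
p-value = 0.8480

Since p-value > α = 0.05, we fail to reject H₀.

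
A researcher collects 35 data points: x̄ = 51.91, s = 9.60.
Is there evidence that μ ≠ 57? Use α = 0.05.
One-sample t-test:
H₀: μ = 57
H₁: μ ≠ 57
df = n - 1 = 34
t = (x̄ - μ₀) / (s/√n) = (51.91 - 57) / (9.60/√35) = -3.137
p-value = 0.0035

Since p-value < α = 0.05, we reject H₀.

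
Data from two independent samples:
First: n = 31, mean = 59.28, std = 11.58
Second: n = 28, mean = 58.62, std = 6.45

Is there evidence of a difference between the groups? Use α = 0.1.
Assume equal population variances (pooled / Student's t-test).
Student's two-sample t-test (equal variances):
H₀: μ₁ = μ₂
H₁: μ₁ ≠ μ₂
df = n₁ + n₂ - 2 = 57
Pooled variance s_p² = [(n₁-1)s₁² + (n₂-1)s₂²] / (n₁ + n₂ - 2) = [(30)(11.58²) + (27)(6.45²)] / 57 = 90.2835
SE = √(s_p²(1/n₁ + 1/n₂)) = √(90.2835 × (1/31 + 1/28)) = 2.4773
t = (x̄₁ - x̄₂) / SE = (59.28 - 58.62) / 2.4773 = 0.66 / 2.4773 = 0.266
p-value = 0.7909

Since p-value > α = 0.1, we fail to reject H₀.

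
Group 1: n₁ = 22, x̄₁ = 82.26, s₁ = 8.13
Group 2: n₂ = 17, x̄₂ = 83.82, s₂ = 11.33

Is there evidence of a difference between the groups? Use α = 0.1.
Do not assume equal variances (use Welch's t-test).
Welch's two-sample t-test:
H₀: μ₁ = μ₂
H₁: μ₁ ≠ μ₂
s₁²/n₁ = 8.13²/22 = 3.0044,  s₂²/n₂ = 11.33²/17 = 7.5511
SE = √(s₁²/n₁ + s₂²/n₂) = √(3.0044 + 7.5511) = 3.2489
df (Welch-Satterthwaite) = (s₁²/n₁ + s₂²/n₂)² / [(s₁²/n₁)²/(n₁-1) + (s₂²/n₂)²/(n₂-1)] ≈ 27.90
t = (x̄₁ - x̄₂) / SE = (82.26 - 83.82) / 3.2489 = -1.56 / 3.2489 = -0.480
p-value = 0.6349

Since p-value > α = 0.1, we fail to reject H₀.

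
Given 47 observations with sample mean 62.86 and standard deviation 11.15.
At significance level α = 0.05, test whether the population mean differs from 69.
One-sample t-test:
H₀: μ = 69
H₁: μ ≠ 69
df = n - 1 = 46
t = (x̄ - μ₀) / (s/√n) = (62.86 - 69) / (11.15/√47) = -3.775
p-value = 0.0005

Since p-value < α = 0.05, we reject H₀.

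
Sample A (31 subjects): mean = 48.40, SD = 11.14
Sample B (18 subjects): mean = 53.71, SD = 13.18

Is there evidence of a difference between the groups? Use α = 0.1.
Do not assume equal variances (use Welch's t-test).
Welch's two-sample t-test:
H₀: μ₁ = μ₂
H₁: μ₁ ≠ μ₂
s₁²/n₁ = 11.14²/31 = 4.0032,  s₂²/n₂ = 13.18²/18 = 9.6507
SE = √(s₁²/n₁ + s₂²/n₂) = √(4.0032 + 9.6507) = 3.6951
df (Welch-Satterthwaite) = (s₁²/n₁ + s₂²/n₂)² / [(s₁²/n₁)²/(n₁-1) + (s₂²/n₂)²/(n₂-1)] ≈ 31.01
t = (x̄₁ - x̄₂) / SE = (48.40 - 53.71) / 3.6951 = -5.31 / 3.6951 = -1.437
p-value = 0.1607

Since p-value > α = 0.1, we fail to reject H₀.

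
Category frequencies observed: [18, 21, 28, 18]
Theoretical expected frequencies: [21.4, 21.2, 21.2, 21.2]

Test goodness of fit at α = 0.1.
Chi-square goodness of fit test:
H₀: observed counts match expected distribution
H₁: observed counts differ from expected distribution
df = k - 1 = 3
χ² = Σ(O - E)²/E
   = (18 - 21.4)²/21.4 + (21 - 21.2)²/21.2 + (28 - 21.2)²/21.2 + (18 - 21.2)²/21.2
   = 0.540 + 0.002 + 2.181 + 0.483
   = 3.21
p-value = 0.3609

Since p-value > α = 0.1, we fail to reject H₀.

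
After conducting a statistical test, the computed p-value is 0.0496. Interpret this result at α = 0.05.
Since p = 0.0496 < α = 0.05, reject H₀.
There is sufficient evidence to reject the null hypothesis; the result is statistically significant at the 0.05 level.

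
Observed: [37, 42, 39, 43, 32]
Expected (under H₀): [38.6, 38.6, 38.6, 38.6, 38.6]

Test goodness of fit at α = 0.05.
Chi-square goodness of fit test:
H₀: observed counts match expected distribution
H₁: observed counts differ from expected distribution
df = k - 1 = 4
χ² = Σ(O - E)²/E
   = (37 - 38.6)²/38.6 + (42 - 38.6)²/38.6 + (39 - 38.6)²/38.6 + (43 - 38.6)²/38.6 + (32 - 38.6)²/38.6
   = 0.066 + 0.299 + 0.004 + 0.502 + 1.128
   = 2.00
p-value = 0.7358

Since p-value > α = 0.05, we fail to reject H₀.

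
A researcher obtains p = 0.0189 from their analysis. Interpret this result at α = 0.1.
Since p = 0.0189 < α = 0.1, reject H₀.
There is sufficient evidence to reject the null hypothesis; the result is statistically significant at the 0.1 level.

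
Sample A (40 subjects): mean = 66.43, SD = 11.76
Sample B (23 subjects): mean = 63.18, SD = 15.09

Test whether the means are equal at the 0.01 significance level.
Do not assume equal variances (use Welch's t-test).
Welch's two-sample t-test:
H₀: μ₁ = μ₂
H₁: μ₁ ≠ μ₂
s₁²/n₁ = 11.76²/40 = 3.4574,  s₂²/n₂ = 15.09²/23 = 9.9004
SE = √(s₁²/n₁ + s₂²/n₂) = √(3.4574 + 9.9004) = 3.6548
df (Welch-Satterthwaite) = (s₁²/n₁ + s₂²/n₂)² / [(s₁²/n₁)²/(n₁-1) + (s₂²/n₂)²/(n₂-1)] ≈ 37.47
t = (x̄₁ - x̄₂) / SE = (66.43 - 63.18) / 3.6548 = 3.25 / 3.6548 = 0.889
p-value = 0.3796

Since p-value > α = 0.01, we fail to reject H₀.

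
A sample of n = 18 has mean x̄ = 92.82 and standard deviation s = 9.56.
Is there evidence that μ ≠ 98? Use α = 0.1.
One-sample t-test:
H₀: μ = 98
H₁: μ ≠ 98
df = n - 1 = 17
t = (x̄ - μ₀) / (s/√n) = (92.82 - 98) / (9.56/√18) = -2.299
p-value = 0.0345

Since p-value < α = 0.1, we reject H₀.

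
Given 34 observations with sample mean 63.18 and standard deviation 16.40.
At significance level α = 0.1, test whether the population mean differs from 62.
One-sample t-test:
H₀: μ = 62
H₁: μ ≠ 62
df = n - 1 = 33
t = (x̄ - μ₀) / (s/√n) = (63.18 - 62) / (16.40/√34) = 0.420
p-value = 0.6775

Since p-value > α = 0.1, we fail to reject H₀.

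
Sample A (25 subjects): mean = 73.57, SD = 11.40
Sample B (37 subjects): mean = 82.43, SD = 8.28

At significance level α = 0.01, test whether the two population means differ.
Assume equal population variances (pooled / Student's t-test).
Student's two-sample t-test (equal variances):
H₀: μ₁ = μ₂
H₁: μ₁ ≠ μ₂
df = n₁ + n₂ - 2 = 60
Pooled variance s_p² = [(n₁-1)s₁² + (n₂-1)s₂²] / (n₁ + n₂ - 2) = [(24)(11.40²) + (36)(8.28²)] / 60 = 93.1190
SE = √(s_p²(1/n₁ + 1/n₂)) = √(93.1190 × (1/25 + 1/37)) = 2.4983
t = (x̄₁ - x̄₂) / SE = (73.57 - 82.43) / 2.4983 = -8.86 / 2.4983 = -3.546
p-value = 0.0008

Since p-value < α = 0.01, we reject H₀.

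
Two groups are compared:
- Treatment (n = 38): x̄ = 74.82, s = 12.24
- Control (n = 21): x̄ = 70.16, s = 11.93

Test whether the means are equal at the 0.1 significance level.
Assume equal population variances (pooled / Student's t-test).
Student's two-sample t-test (equal variances):
H₀: μ₁ = μ₂
H₁: μ₁ ≠ μ₂
df = n₁ + n₂ - 2 = 57
Pooled variance s_p² = [(n₁-1)s₁² + (n₂-1)s₂²] / (n₁ + n₂ - 2) = [(37)(12.24²) + (20)(11.93²)] / 57 = 147.1886
SE = √(s_p²(1/n₁ + 1/n₂)) = √(147.1886 × (1/38 + 1/21)) = 3.2988
t = (x̄₁ - x̄₂) / SE = (74.82 - 70.16) / 3.2988 = 4.66 / 3.2988 = 1.413
p-value = 0.1632

Since p-value > α = 0.1, we fail to reject H₀.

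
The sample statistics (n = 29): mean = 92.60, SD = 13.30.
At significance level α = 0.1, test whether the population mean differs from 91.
One-sample t-test:
H₀: μ = 91
H₁: μ ≠ 91
df = n - 1 = 28
t = (x̄ - μ₀) / (s/√n) = (92.60 - 91) / (13.30/√29) = 0.648
p-value = 0.5224

Since p-value > α = 0.1, we fail to reject H₀.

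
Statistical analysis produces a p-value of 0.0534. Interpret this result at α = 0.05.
Since p = 0.0534 > α = 0.05, fail to reject H₀.
There is insufficient evidence to reject the null hypothesis; the result is not statistically significant at the 0.05 level.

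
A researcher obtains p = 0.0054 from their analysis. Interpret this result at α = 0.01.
Since p = 0.0054 < α = 0.01, reject H₀.
There is sufficient evidence to reject the null hypothesis; the result is statistically significant at the 0.01 level.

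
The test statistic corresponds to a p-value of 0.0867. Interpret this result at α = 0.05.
Since p = 0.0867 > α = 0.05, fail to reject H₀.
There is insufficient evidence to reject the null hypothesis; the result is not statistically significant at the 0.05 level.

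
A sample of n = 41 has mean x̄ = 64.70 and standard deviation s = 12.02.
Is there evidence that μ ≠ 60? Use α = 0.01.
One-sample t-test:
H₀: μ = 60
H₁: μ ≠ 60
df = n - 1 = 40
t = (x̄ - μ₀) / (s/√n) = (64.70 - 60) / (12.02/√41) = 2.504
p-value = 0.0165

Since p-value > α = 0.01, we fail to reject H₀.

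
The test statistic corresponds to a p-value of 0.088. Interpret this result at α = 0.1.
Since p = 0.088 < α = 0.1, reject H₀.
There is sufficient evidence to reject the null hypothesis; the result is statistically significant at the 0.1 level.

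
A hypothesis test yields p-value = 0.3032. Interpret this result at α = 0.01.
Since p = 0.3032 > α = 0.01, fail to reject H₀.
There is insufficient evidence to reject the null hypothesis; the result is not statistically significant at the 0.01 level.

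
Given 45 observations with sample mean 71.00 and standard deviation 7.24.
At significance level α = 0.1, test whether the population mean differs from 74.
One-sample t-test:
H₀: μ = 74
H₁: μ ≠ 74
df = n - 1 = 44
t = (x̄ - μ₀) / (s/√n) = (71.00 - 74) / (7.24/√45) = -2.780
p-value = 0.0080

Since p-value < α = 0.1, we reject H₀.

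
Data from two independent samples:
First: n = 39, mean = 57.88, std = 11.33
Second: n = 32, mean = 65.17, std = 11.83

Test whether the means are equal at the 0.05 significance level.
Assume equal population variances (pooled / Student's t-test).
Student's two-sample t-test (equal variances):
H₀: μ₁ = μ₂
H₁: μ₁ ≠ μ₂
df = n₁ + n₂ - 2 = 69
Pooled variance s_p² = [(n₁-1)s₁² + (n₂-1)s₂²] / (n₁ + n₂ - 2) = [(38)(11.33²) + (31)(11.83²)] / 69 = 133.5715
SE = √(s_p²(1/n₁ + 1/n₂)) = √(133.5715 × (1/39 + 1/32)) = 2.7566
t = (x̄₁ - x̄₂) / SE = (57.88 - 65.17) / 2.7566 = -7.29 / 2.7566 = -2.645
p-value = 0.0101

Since p-value < α = 0.05, we reject H₀.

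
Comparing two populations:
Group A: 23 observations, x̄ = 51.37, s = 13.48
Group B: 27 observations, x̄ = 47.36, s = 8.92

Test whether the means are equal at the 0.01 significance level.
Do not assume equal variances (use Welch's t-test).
Welch's two-sample t-test:
H₀: μ₁ = μ₂
H₁: μ₁ ≠ μ₂
s₁²/n₁ = 13.48²/23 = 7.9005,  s₂²/n₂ = 8.92²/27 = 2.9469
SE = √(s₁²/n₁ + s₂²/n₂) = √(7.9005 + 2.9469) = 3.2935
df (Welch-Satterthwaite) = (s₁²/n₁ + s₂²/n₂)² / [(s₁²/n₁)²/(n₁-1) + (s₂²/n₂)²/(n₂-1)] ≈ 37.10
t = (x̄₁ - x̄₂) / SE = (51.37 - 47.36) / 3.2935 = 4.01 / 3.2935 = 1.218
p-value = 0.2311

Since p-value > α = 0.01, we fail to reject H₀.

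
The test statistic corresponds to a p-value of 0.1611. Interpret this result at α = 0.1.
Since p = 0.1611 > α = 0.1, fail to reject H₀.
There is insufficient evidence to reject the null hypothesis; the result is not statistically significant at the 0.1 level.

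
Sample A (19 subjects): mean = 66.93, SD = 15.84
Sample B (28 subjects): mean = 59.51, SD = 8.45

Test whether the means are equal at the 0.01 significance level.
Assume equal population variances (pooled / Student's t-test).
Student's two-sample t-test (equal variances):
H₀: μ₁ = μ₂
H₁: μ₁ ≠ μ₂
df = n₁ + n₂ - 2 = 45
Pooled variance s_p² = [(n₁-1)s₁² + (n₂-1)s₂²] / (n₁ + n₂ - 2) = [(18)(15.84²) + (27)(8.45²)] / 45 = 143.2037
SE = √(s_p²(1/n₁ + 1/n₂)) = √(143.2037 × (1/19 + 1/28)) = 3.5569
t = (x̄₁ - x̄₂) / SE = (66.93 - 59.51) / 3.5569 = 7.42 / 3.5569 = 2.086
p-value = 0.0427

Since p-value > α = 0.01, we fail to reject H₀.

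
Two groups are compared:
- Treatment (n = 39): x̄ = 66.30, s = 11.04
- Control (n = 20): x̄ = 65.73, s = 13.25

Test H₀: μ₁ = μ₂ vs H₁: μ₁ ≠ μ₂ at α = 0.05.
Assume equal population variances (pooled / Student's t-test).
Student's two-sample t-test (equal variances):
H₀: μ₁ = μ₂
H₁: μ₁ ≠ μ₂
df = n₁ + n₂ - 2 = 57
Pooled variance s_p² = [(n₁-1)s₁² + (n₂-1)s₂²] / (n₁ + n₂ - 2) = [(38)(11.04²) + (19)(13.25²)] / 57 = 139.7752
SE = √(s_p²(1/n₁ + 1/n₂)) = √(139.7752 × (1/39 + 1/20)) = 3.2516
t = (x̄₁ - x̄₂) / SE = (66.30 - 65.73) / 3.2516 = 0.57 / 3.2516 = 0.175
p-value = 0.8615

Since p-value > α = 0.05, we fail to reject H₀.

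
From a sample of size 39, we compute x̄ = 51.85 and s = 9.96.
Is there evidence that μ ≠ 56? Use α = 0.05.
One-sample t-test:
H₀: μ = 56
H₁: μ ≠ 56
df = n - 1 = 38
t = (x̄ - μ₀) / (s/√n) = (51.85 - 56) / (9.96/√39) = -2.602
p-value = 0.0131

Since p-value < α = 0.05, we reject H₀.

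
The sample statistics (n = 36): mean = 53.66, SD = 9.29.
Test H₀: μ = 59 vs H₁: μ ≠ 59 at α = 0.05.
One-sample t-test:
H₀: μ = 59
H₁: μ ≠ 59
df = n - 1 = 35
t = (x̄ - μ₀) / (s/√n) = (53.66 - 59) / (9.29/√36) = -3.449
p-value = 0.0015

Since p-value < α = 0.05, we reject H₀.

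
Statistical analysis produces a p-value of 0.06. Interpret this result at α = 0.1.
Since p = 0.06 < α = 0.1, reject H₀.
There is sufficient evidence to reject the null hypothesis; the result is statistically significant at the 0.1 level.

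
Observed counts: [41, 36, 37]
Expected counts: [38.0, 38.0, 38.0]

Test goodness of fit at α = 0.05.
Chi-square goodness of fit test:
H₀: observed counts match expected distribution
H₁: observed counts differ from expected distribution
df = k - 1 = 2
χ² = Σ(O - E)²/E
   = (41 - 38.0)²/38.0 + (36 - 38.0)²/38.0 + (37 - 38.0)²/38.0
   = 0.237 + 0.105 + 0.026
   = 0.37
p-value = 0.8318

Since p-value > α = 0.05, we fail to reject H₀.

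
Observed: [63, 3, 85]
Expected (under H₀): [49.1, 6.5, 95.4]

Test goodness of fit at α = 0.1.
Chi-square goodness of fit test:
H₀: observed counts match expected distribution
H₁: observed counts differ from expected distribution
df = k - 1 = 2
χ² = Σ(O - E)²/E
   = (63 - 49.1)²/49.1 + (3 - 6.5)²/6.5 + (85 - 95.4)²/95.4
   = 3.935 + 1.885 + 1.134
   = 6.95
p-value = 0.0309

Since p-value < α = 0.1, we reject H₀.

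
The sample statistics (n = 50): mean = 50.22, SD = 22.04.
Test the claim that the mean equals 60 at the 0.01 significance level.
One-sample t-test:
H₀: μ = 60
H₁: μ ≠ 60
df = n - 1 = 49
t = (x̄ - μ₀) / (s/√n) = (50.22 - 60) / (22.04/√50) = -3.138
p-value = 0.0029

Since p-value < α = 0.01, we reject H₀.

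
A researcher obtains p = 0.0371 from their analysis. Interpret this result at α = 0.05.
Since p = 0.0371 < α = 0.05, reject H₀.
There is sufficient evidence to reject the null hypothesis; the result is statistically significant at the 0.05 level.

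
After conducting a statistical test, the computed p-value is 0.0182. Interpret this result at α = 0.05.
Since p = 0.0182 < α = 0.05, reject H₀.
There is sufficient evidence to reject the null hypothesis; the result is statistically significant at the 0.05 level.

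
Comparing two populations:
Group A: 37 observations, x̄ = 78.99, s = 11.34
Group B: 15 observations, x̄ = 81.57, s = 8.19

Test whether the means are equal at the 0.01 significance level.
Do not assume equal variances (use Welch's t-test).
Welch's two-sample t-test:
H₀: μ₁ = μ₂
H₁: μ₁ ≠ μ₂
s₁²/n₁ = 11.34²/37 = 3.4756,  s₂²/n₂ = 8.19²/15 = 4.4717
SE = √(s₁²/n₁ + s₂²/n₂) = √(3.4756 + 4.4717) = 2.8191
df (Welch-Satterthwaite) = (s₁²/n₁ + s₂²/n₂)² / [(s₁²/n₁)²/(n₁-1) + (s₂²/n₂)²/(n₂-1)] ≈ 35.81
t = (x̄₁ - x̄₂) / SE = (78.99 - 81.57) / 2.8191 = -2.58 / 2.8191 = -0.915
p-value = 0.3662

Since p-value > α = 0.01, we fail to reject H₀.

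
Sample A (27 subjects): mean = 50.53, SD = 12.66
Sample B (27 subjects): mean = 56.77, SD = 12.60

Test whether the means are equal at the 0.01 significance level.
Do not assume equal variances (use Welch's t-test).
Welch's two-sample t-test:
H₀: μ₁ = μ₂
H₁: μ₁ ≠ μ₂
s₁²/n₁ = 12.66²/27 = 5.9361,  s₂²/n₂ = 12.60²/27 = 5.8800
SE = √(s₁²/n₁ + s₂²/n₂) = √(5.9361 + 5.8800) = 3.4375
df (Welch-Satterthwaite) = (s₁²/n₁ + s₂²/n₂)² / [(s₁²/n₁)²/(n₁-1) + (s₂²/n₂)²/(n₂-1)] ≈ 52.00
t = (x̄₁ - x̄₂) / SE = (50.53 - 56.77) / 3.4375 = -6.24 / 3.4375 = -1.815
p-value = 0.0752

Since p-value > α = 0.01, we fail to reject H₀.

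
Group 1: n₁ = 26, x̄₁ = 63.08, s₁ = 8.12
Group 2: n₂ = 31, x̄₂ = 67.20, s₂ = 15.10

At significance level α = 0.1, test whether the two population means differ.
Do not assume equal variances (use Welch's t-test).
Welch's two-sample t-test:
H₀: μ₁ = μ₂
H₁: μ₁ ≠ μ₂
s₁²/n₁ = 8.12²/26 = 2.5359,  s₂²/n₂ = 15.10²/31 = 7.3552
SE = √(s₁²/n₁ + s₂²/n₂) = √(2.5359 + 7.3552) = 3.1450
df (Welch-Satterthwaite) = (s₁²/n₁ + s₂²/n₂)² / [(s₁²/n₁)²/(n₁-1) + (s₂²/n₂)²/(n₂-1)] ≈ 47.48
t = (x̄₁ - x̄₂) / SE = (63.08 - 67.20) / 3.1450 = -4.12 / 3.1450 = -1.310
p-value = 0.1965

Since p-value > α = 0.1, we fail to reject H₀.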